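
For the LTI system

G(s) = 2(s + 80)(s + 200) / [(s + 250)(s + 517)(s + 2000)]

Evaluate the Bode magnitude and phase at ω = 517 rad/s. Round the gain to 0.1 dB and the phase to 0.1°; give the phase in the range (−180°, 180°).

At s = jω = j517:
zero (s+80): 80 + j517 → |·| = √(80²+517²) = √273689 ≈ 523.15, ∠ = arctan(517/80) ≈ 81.20°
zero (s+200): 200 + j517 → |·| = √(200²+517²) = √307289 ≈ 554.34, ∠ = arctan(517/200) ≈ 68.85°
pole (s+250): 250 + j517 → |·| = √(250²+517²) = √329789 ≈ 574.27, ∠ = arctan(517/250) ≈ 64.19°
pole (s+517): 517 + j517 → |·| = √(517²+517²) = √534578 ≈ 731.15, ∠ = arctan(517/517) ≈ 45.00°
pole (s+2000): 2000 + j517 → |·| = √(2000²+517²) = √4267289 ≈ 2065.7, ∠ = arctan(517/2000) ≈ 14.49°
|G| = 2 · 2.9e+05 / 8.6734e+08 ≈ 0.00066871
Gain = 20 log₁₀(0.00066871) ≈ -63.50 dB
∠G = 150.05° − 123.68° = 26.37°

-63.5 dB, 26.4°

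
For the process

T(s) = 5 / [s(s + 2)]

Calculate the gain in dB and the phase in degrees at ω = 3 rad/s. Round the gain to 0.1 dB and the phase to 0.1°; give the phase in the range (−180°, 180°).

At s = jω = j3:
pole (s+2): 2 + j3 → |·| = √(2²+3²) = √13 ≈ 3.6056, ∠ = arctan(3/2) ≈ 56.31°
pole at origin: |s| = 3, ∠ = 90.00° (in denominator)
|T| = 5 / 10.817 ≈ 0.46224
Gain = 20 log₁₀(0.46224) ≈ -6.70 dB
∠T = 0.00° − 146.31° = -146.31°

-6.7 dB, -146.3°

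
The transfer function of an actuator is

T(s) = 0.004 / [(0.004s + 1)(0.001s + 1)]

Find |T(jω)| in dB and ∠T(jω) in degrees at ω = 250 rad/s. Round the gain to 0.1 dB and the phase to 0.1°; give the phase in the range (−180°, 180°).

At ω = 250 rad/s:
pole (1 + j250·0.004) = 1 + j1 → |·| ≈ 1.4142, ∠ ≈ 45.00°
pole (1 + j250·0.001) = 1 + j0.25 → |·| ≈ 1.0308, ∠ ≈ 14.04°
|T| = 0.004 · 1 / (1.4142 · 1.0308) ≈ 0.0027439
Gain = 20 log₁₀(0.0027439) ≈ -51.23 dB
∠T = (0°) − (45.00° + 14.04°) = -59.04°

-51.2 dB, -59.0°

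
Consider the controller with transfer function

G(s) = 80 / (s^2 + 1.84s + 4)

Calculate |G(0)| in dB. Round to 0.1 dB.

26.0 dB

G(0) = 80 / 4 = 20
20 log₁₀(20) ≈ 26.02 dB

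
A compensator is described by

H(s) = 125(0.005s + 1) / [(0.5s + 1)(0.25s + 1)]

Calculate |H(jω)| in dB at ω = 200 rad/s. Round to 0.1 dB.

At ω = 200 rad/s:
zero (1 + j200·0.005) = 1 + j1 → |·| ≈ 1.4142, ∠ ≈ 45.00°
pole (1 + j200·0.5) = 1 + j100 → |·| ≈ 100, ∠ ≈ 89.43°
pole (1 + j200·0.25) = 1 + j50 → |·| ≈ 50.01, ∠ ≈ 88.85°
|H| = 125 · 1.4142 / (100 · 50.01) ≈ 0.035348
Gain = 20 log₁₀(0.035348) ≈ -29.03 dB

-29.0 dB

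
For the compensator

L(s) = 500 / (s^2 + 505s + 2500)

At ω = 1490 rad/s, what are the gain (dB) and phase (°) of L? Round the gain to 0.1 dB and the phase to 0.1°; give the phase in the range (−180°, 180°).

-73.4 dB, -161.3°

Substitute s = j1490:
Numerator: 500 = 500 + j0
Denominator: (j1490)^2 + 505(j1490) + 2500 = -2217600 + j752450
|N| = √(500² + 0²) ≈ 500, ∠N ≈ 0.00°
|D| = √(2217600² + 752450²) ≈ 2.3418e+06, ∠D ≈ 161.26°
|L| = 500 / 2.3418e+06 ≈ 0.00021351
Gain = 20 log₁₀(0.00021351) ≈ -73.41 dB
∠L = 0.00° − 161.26° = -161.26°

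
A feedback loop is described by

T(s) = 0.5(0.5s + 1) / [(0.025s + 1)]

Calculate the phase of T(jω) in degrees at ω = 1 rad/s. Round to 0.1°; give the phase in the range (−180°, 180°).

25.1°

At ω = 1 rad/s:
zero (1 + j1·0.5) = 1 + j0.5 → |·| ≈ 1.118, ∠ ≈ 26.57°
pole (1 + j1·0.025) = 1 + j0.025 → |·| ≈ 1.0003, ∠ ≈ 1.43°
∠T = (26.57°) − (1.43°) = 25.14°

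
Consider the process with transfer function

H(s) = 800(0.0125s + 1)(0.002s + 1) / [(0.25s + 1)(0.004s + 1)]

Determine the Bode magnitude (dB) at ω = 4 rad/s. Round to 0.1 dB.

At ω = 4 rad/s:
zero (1 + j4·0.0125) = 1 + j0.05 → |·| ≈ 1.0012, ∠ ≈ 2.86°
zero (1 + j4·0.002) = 1 + j0.008 → |·| ≈ 1, ∠ ≈ 0.46°
pole (1 + j4·0.25) = 1 + j1 → |·| ≈ 1.4142, ∠ ≈ 45.00°
pole (1 + j4·0.004) = 1 + j0.016 → |·| ≈ 1.0001, ∠ ≈ 0.92°
|H| = 800 · 1.0012 · 1 / (1.4142 · 1.0001) ≈ 566.31
Gain = 20 log₁₀(566.31) ≈ 55.06 dB

55.1 dB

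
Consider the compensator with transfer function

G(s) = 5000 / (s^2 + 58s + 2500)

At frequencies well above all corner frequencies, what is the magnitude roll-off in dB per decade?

-40 dB/decade

Each pole contributes −20 dB/decade at high frequency; each zero contributes +20 dB/decade.
Net: 0 zero(s) − 2 pole(s) → -40 dB/decade.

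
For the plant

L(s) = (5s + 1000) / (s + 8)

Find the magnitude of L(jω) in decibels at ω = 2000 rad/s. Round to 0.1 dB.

Substitute s = j2000:
Numerator: 5(j2000) + 1000 = 1000 + j10000
Denominator: (j2000) + 8 = 8 + j2000
|N| = √(1000² + 10000²) ≈ 10050, ∠N ≈ 84.29°
|D| = √(8² + 2000²) ≈ 2000, ∠D ≈ 89.77°
|L| = 10050 / 2000 ≈ 5.025
Gain = 20 log₁₀(5.025) ≈ 14.02 dB

14.0 dB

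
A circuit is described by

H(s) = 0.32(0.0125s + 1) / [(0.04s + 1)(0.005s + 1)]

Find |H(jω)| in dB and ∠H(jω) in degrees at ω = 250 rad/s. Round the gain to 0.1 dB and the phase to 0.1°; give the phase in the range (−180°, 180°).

At ω = 250 rad/s:
zero (1 + j250·0.0125) = 1 + j3.125 → |·| ≈ 3.2811, ∠ ≈ 72.26°
pole (1 + j250·0.04) = 1 + j10 → |·| ≈ 10.05, ∠ ≈ 84.29°
pole (1 + j250·0.005) = 1 + j1.25 → |·| ≈ 1.6008, ∠ ≈ 51.34°
|H| = 0.32 · 3.2811 / (10.05 · 1.6008) ≈ 0.065263
Gain = 20 log₁₀(0.065263) ≈ -23.71 dB
∠H = (72.26°) − (84.29° + 51.34°) = -63.37°

-23.7 dB, -63.4°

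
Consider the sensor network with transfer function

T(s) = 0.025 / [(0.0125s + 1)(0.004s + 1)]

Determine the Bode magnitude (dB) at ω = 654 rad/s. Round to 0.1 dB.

At ω = 654 rad/s:
pole (1 + j654·0.0125) = 1 + j8.175 → |·| ≈ 8.2359, ∠ ≈ 83.03°
pole (1 + j654·0.004) = 1 + j2.616 → |·| ≈ 2.8006, ∠ ≈ 69.08°
|T| = 0.025 · 1 / (8.2359 · 2.8006) ≈ 0.0010839
Gain = 20 log₁₀(0.0010839) ≈ -59.30 dB

-59.3 dB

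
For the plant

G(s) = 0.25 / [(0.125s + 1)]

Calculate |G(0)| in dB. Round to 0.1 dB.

-12.0 dB

G(0) = 0.25 · 1 / 1 = 0.25
20 log₁₀(0.25) ≈ -12.04 dB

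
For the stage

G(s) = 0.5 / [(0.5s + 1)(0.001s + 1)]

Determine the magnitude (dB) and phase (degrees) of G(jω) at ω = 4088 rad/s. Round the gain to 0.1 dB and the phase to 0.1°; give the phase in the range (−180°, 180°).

At ω = 4088 rad/s:
pole (1 + j4088·0.5) = 1 + j2044 → |·| ≈ 2044, ∠ ≈ 89.97°
pole (1 + j4088·0.001) = 1 + j4.088 → |·| ≈ 4.2085, ∠ ≈ 76.25°
|G| = 0.5 · 1 / (2044 · 4.2085) ≈ 5.8125e-05
Gain = 20 log₁₀(5.8125e-05) ≈ -84.71 dB
∠G = (0°) − (89.97° + 76.25°) = -166.22°

-84.7 dB, -166.2°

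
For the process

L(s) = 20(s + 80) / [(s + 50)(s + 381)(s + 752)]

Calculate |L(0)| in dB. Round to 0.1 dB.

-79.0 dB

L(0) = 20·80 / (50·381·752) ≈ 0.00011169
20 log₁₀(0.00011169) ≈ -79.04 dB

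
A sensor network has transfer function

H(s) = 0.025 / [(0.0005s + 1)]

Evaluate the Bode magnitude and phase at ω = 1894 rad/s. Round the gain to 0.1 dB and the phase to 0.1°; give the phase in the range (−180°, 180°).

At ω = 1894 rad/s:
pole (1 + j1894·0.0005) = 1 + j0.947 → |·| ≈ 1.3772, ∠ ≈ 43.44°
|H| = 0.025 · 1 / (1.3772) ≈ 0.018153
Gain = 20 log₁₀(0.018153) ≈ -34.82 dB
∠H = (0°) − (43.44°) = -43.44°

-34.8 dB, -43.4°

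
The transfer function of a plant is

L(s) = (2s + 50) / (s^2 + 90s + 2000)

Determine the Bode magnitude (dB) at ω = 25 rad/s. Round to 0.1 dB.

-31.4 dB

Substitute s = j25:
Numerator: 2(j25) + 50 = 50 + j50
Denominator: (j25)^2 + 90(j25) + 2000 = 1375 + j2250
|N| = √(50² + 50²) ≈ 70.711, ∠N ≈ 45.00°
|D| = √(1375² + 2250²) ≈ 2636.9, ∠D ≈ 58.57°
|L| = 70.711 / 2636.9 ≈ 0.026816
Gain = 20 log₁₀(0.026816) ≈ -31.43 dB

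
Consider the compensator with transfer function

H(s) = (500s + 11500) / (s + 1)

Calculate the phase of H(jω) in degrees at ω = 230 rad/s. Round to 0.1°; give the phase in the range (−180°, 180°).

Substitute s = j230:
Numerator: 500(j230) + 11500 = 11500 + j115000
Denominator: (j230) + 1 = 1 + j230
|N| = √(11500² + 115000²) ≈ 1.1557e+05, ∠N ≈ 84.29°
|D| = √(1² + 230²) ≈ 230, ∠D ≈ 89.75°
∠H = 84.29° − 89.75° = -5.46°

-5.5°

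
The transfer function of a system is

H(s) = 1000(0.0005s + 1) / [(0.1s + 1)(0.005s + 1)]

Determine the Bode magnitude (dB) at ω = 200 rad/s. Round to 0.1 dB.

At ω = 200 rad/s:
zero (1 + j200·0.0005) = 1 + j0.1 → |·| ≈ 1.005, ∠ ≈ 5.71°
pole (1 + j200·0.1) = 1 + j20 → |·| ≈ 20.025, ∠ ≈ 87.14°
pole (1 + j200·0.005) = 1 + j1 → |·| ≈ 1.4142, ∠ ≈ 45.00°
|H| = 1000 · 1.005 / (20.025 · 1.4142) ≈ 35.488
Gain = 20 log₁₀(35.488) ≈ 31.00 dB

31.0 dB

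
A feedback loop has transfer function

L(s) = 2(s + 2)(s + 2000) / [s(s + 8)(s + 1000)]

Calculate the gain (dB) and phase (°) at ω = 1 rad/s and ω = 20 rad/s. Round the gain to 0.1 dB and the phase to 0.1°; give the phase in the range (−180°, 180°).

ω = 1: 0.9 dB, -70.6°; ω = 20: -14.6 dB, -74.5°

At s = jω = j1:
zero (s+2): 2 + j1 → |·| = √(2²+1²) = √5 ≈ 2.2361, ∠ = arctan(1/2) ≈ 26.57°
zero (s+2000): 2000 + j1 → |·| = √(2000²+1²) = √4000001 ≈ 2000, ∠ = arctan(1/2000) ≈ 0.03°
pole (s+8): 8 + j1 → |·| = √(8²+1²) = √65 ≈ 8.0623, ∠ = arctan(1/8) ≈ 7.13°
pole (s+1000): 1000 + j1 → |·| = √(1000²+1²) = √1000001 ≈ 1000, ∠ = arctan(1/1000) ≈ 0.06°
pole at origin: |s| = 1, ∠ = 90.00° (in denominator)
|L| = 2 · 4472.2 / 8062.3 ≈ 1.1094
Gain = 20 log₁₀(1.1094) ≈ 0.90 dB
∠L = 26.60° − 97.19° = -70.59°

At s = jω = j20:
zero (s+2): 2 + j20 → |·| = √(2²+20²) = √404 ≈ 20.1, ∠ = arctan(20/2) ≈ 84.29°
zero (s+2000): 2000 + j20 → |·| = √(2000²+20²) = √4000400 ≈ 2000.1, ∠ = arctan(20/2000) ≈ 0.57°
pole (s+8): 8 + j20 → |·| = √(8²+20²) = √464 ≈ 21.541, ∠ = arctan(20/8) ≈ 68.20°
pole (s+1000): 1000 + j20 → |·| = √(1000²+20²) = √1000400 ≈ 1000.2, ∠ = arctan(20/1000) ≈ 1.15°
pole at origin: |s| = 20, ∠ = 90.00° (in denominator)
|L| = 2 · 40202 / 4.3091e+05 ≈ 0.18659
Gain = 20 log₁₀(0.18659) ≈ -14.58 dB
∠L = 84.86° − 159.35° = -74.49°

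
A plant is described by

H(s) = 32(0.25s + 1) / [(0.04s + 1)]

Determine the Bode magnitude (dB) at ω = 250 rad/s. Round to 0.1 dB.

46.0 dB

At ω = 250 rad/s:
zero (1 + j250·0.25) = 1 + j62.5 → |·| ≈ 62.508, ∠ ≈ 89.08°
pole (1 + j250·0.04) = 1 + j10 → |·| ≈ 10.05, ∠ ≈ 84.29°
|H| = 32 · 62.508 / (10.05) ≈ 199.03
Gain = 20 log₁₀(199.03) ≈ 45.98 dB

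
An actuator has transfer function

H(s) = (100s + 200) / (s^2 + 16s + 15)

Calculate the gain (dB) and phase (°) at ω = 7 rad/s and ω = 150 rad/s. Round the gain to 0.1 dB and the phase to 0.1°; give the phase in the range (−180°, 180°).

Substitute s = j7:
Numerator: 100(j7) + 200 = 200 + j700
Denominator: (j7)^2 + 16(j7) + 15 = -34 + j112
|N| = √(200² + 700²) ≈ 728.01, ∠N ≈ 74.05°
|D| = √(34² + 112²) ≈ 117.05, ∠D ≈ 106.89°
|H| = 728.01 / 117.05 ≈ 6.2196
Gain = 20 log₁₀(6.2196) ≈ 15.88 dB
∠H = 74.05° − 106.89° = -32.84°

Substitute s = j150:
Numerator: 100(j150) + 200 = 200 + j15000
Denominator: (j150)^2 + 16(j150) + 15 = -22485 + j2400
|N| = √(200² + 15000²) ≈ 15001, ∠N ≈ 89.24°
|D| = √(22485² + 2400²) ≈ 22613, ∠D ≈ 173.91°
|H| = 15001 / 22613 ≈ 0.66338
Gain = 20 log₁₀(0.66338) ≈ -3.56 dB
∠H = 89.24° − 173.91° = -84.67°

ω = 7: 15.9 dB, -32.8°; ω = 150: -3.6 dB, -84.7°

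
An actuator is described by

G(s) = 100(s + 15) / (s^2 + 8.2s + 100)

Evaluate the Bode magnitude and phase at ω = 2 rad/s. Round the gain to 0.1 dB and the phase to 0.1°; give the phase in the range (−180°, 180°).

At s = jω = j2:
zero (s+15): 15 + j2 → |·| = √(15²+2²) = √229 ≈ 15.133, ∠ = arctan(2/15) ≈ 7.59°
quadratic: (j2)² + 8.2·j2 + 100 = 96 + j16.4 → |·| ≈ 97.391, ∠ ≈ 9.69°
|G| = 100 · 15.133 / 97.391 ≈ 15.538
Gain = 20 log₁₀(15.538) ≈ 23.83 dB
∠G = 7.59° − 9.69° = -2.10°

23.8 dB, -2.1°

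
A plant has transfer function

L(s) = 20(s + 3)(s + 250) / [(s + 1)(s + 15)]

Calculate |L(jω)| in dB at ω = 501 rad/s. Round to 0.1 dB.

At s = jω = j501:
zero (s+3): 3 + j501 → |·| = √(3²+501²) = √251010 ≈ 501.01, ∠ = arctan(501/3) ≈ 89.66°
zero (s+250): 250 + j501 → |·| = √(250²+501²) = √313501 ≈ 559.91, ∠ = arctan(501/250) ≈ 63.48°
pole (s+1): 1 + j501 → |·| = √(1²+501²) = √251002 ≈ 501, ∠ = arctan(501/1) ≈ 89.89°
pole (s+15): 15 + j501 → |·| = √(15²+501²) = √251226 ≈ 501.22, ∠ = arctan(501/15) ≈ 88.29°
|L| = 20 · 2.8052e+05 / 2.5111e+05 ≈ 22.342
Gain = 20 log₁₀(22.342) ≈ 26.98 dB

27.0 dB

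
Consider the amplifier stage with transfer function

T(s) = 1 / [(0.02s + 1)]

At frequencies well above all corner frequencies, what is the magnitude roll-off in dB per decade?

Each pole contributes −20 dB/decade at high frequency; each zero contributes +20 dB/decade.
Net: 0 zero(s) − 1 pole(s) → -20 dB/decade.

-20 dB/decade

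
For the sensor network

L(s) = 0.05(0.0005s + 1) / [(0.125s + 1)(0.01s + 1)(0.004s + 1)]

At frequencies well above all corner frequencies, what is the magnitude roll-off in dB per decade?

-40 dB/decade

Each pole contributes −20 dB/decade at high frequency; each zero contributes +20 dB/decade.
Net: 1 zero(s) − 3 pole(s) → -40 dB/decade.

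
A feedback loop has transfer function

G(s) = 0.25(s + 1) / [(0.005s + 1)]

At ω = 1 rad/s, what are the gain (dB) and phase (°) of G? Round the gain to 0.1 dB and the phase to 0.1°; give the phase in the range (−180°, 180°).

-9.0 dB, 44.7°

At ω = 1 rad/s:
zero (1 + j1·1) = 1 + j1 → |·| ≈ 1.4142, ∠ ≈ 45.00°
pole (1 + j1·0.005) = 1 + j0.005 → |·| ≈ 1, ∠ ≈ 0.29°
|G| = 0.25 · 1.4142 / (1) ≈ 0.35355
Gain = 20 log₁₀(0.35355) ≈ -9.03 dB
∠G = (45.00°) − (0.29°) = 44.71°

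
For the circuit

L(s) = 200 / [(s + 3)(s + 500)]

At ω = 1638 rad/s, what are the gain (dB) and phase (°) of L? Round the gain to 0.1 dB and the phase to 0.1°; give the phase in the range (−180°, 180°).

-82.9 dB, -162.9°

At s = jω = j1638:
pole (s+3): 3 + j1638 → |·| = √(3²+1638²) = √2683053 ≈ 1638, ∠ = arctan(1638/3) ≈ 89.90°
pole (s+500): 500 + j1638 → |·| = √(500²+1638²) = √2933044 ≈ 1712.6, ∠ = arctan(1638/500) ≈ 73.03°
|L| = 200 / 2.8052e+06 ≈ 7.1296e-05
Gain = 20 log₁₀(7.1296e-05) ≈ -82.94 dB
∠L = 0.00° − 162.93° = -162.93°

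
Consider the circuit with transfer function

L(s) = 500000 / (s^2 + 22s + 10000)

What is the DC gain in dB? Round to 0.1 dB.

L(0) = 500000 / 10000 = 50
20 log₁₀(50) ≈ 33.98 dB

34.0 dB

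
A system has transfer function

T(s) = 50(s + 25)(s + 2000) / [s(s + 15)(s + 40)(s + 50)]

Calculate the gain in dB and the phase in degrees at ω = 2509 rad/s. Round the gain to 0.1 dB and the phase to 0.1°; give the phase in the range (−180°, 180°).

At s = jω = j2509:
zero (s+25): 25 + j2509 → |·| = √(25²+2509²) = √6295706 ≈ 2509.1, ∠ = arctan(2509/25) ≈ 89.43°
zero (s+2000): 2000 + j2509 → |·| = √(2000²+2509²) = √10295081 ≈ 3208.6, ∠ = arctan(2509/2000) ≈ 51.44°
pole (s+15): 15 + j2509 → |·| = √(15²+2509²) = √6295306 ≈ 2509, ∠ = arctan(2509/15) ≈ 89.66°
pole (s+40): 40 + j2509 → |·| = √(40²+2509²) = √6296681 ≈ 2509.3, ∠ = arctan(2509/40) ≈ 89.09°
pole (s+50): 50 + j2509 → |·| = √(50²+2509²) = √6297581 ≈ 2509.5, ∠ = arctan(2509/50) ≈ 88.86°
pole at origin: |s| = 2509, ∠ = 90.00° (in denominator)
|T| = 50 · 8.0507e+06 / 3.9641e+13 ≈ 1.0155e-05
Gain = 20 log₁₀(1.0155e-05) ≈ -99.87 dB
∠T = 140.87° − 357.61° = -216.74° ≡ 143.26° (principal value)

-99.9 dB, 143.3°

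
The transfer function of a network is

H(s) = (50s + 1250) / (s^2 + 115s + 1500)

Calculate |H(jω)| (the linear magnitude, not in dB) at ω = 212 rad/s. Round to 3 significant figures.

0.214

Substitute s = j212:
Numerator: 50(j212) + 1250 = 1250 + j10600
Denominator: (j212)^2 + 115(j212) + 1500 = -43444 + j24380
|N| = √(1250² + 10600²) ≈ 10673, ∠N ≈ 83.27°
|D| = √(43444² + 24380²) ≈ 49817, ∠D ≈ 150.70°
|H| = 10673 / 49817 ≈ 0.21424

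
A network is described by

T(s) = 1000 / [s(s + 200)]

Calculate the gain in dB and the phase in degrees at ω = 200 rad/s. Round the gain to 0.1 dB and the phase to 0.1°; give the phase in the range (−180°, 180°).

-35.1 dB, -135.0°

At s = jω = j200:
pole (s+200): 200 + j200 → |·| = √(200²+200²) = √80000 ≈ 282.84, ∠ = arctan(200/200) ≈ 45.00°
pole at origin: |s| = 200, ∠ = 90.00° (in denominator)
|T| = 1000 / 56568 ≈ 0.017678
Gain = 20 log₁₀(0.017678) ≈ -35.05 dB
∠T = 0.00° − 135.00° = -135.00°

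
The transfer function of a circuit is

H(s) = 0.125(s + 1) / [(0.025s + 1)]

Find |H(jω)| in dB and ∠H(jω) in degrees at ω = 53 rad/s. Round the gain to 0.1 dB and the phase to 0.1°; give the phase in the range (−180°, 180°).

12.0 dB, 36.0°

At ω = 53 rad/s:
zero (1 + j53·1) = 1 + j53 → |·| ≈ 53.009, ∠ ≈ 88.92°
pole (1 + j53·0.025) = 1 + j1.325 → |·| ≈ 1.66, ∠ ≈ 52.96°
|H| = 0.125 · 53.009 / (1.66) ≈ 3.9916
Gain = 20 log₁₀(3.9916) ≈ 12.02 dB
∠H = (88.92°) − (52.96°) = 35.96°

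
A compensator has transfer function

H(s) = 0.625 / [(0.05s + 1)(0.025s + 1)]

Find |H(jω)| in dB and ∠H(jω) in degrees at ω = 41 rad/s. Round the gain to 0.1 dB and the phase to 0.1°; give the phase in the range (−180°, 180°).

At ω = 41 rad/s:
pole (1 + j41·0.05) = 1 + j2.05 → |·| ≈ 2.2809, ∠ ≈ 64.00°
pole (1 + j41·0.025) = 1 + j1.025 → |·| ≈ 1.432, ∠ ≈ 45.71°
|H| = 0.625 · 1 / (2.2809 · 1.432) ≈ 0.19135
Gain = 20 log₁₀(0.19135) ≈ -14.36 dB
∠H = (0°) − (64.00° + 45.71°) = -109.71°

-14.4 dB, -109.7°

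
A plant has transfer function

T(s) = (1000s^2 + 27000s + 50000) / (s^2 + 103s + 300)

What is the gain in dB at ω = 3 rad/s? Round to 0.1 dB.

Substitute s = j3:
Numerator: 1000(j3)^2 + 27000(j3) + 50000 = 41000 + j81000
Denominator: (j3)^2 + 103(j3) + 300 = 291 + j309
|N| = √(41000² + 81000²) ≈ 90785, ∠N ≈ 63.15°
|D| = √(291² + 309²) ≈ 424.45, ∠D ≈ 46.72°
|T| = 90785 / 424.45 ≈ 213.89
Gain = 20 log₁₀(213.89) ≈ 46.60 dB

46.6 dB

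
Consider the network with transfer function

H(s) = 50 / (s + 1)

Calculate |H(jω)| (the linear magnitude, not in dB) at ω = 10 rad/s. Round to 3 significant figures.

4.98

Substitute s = j10:
Numerator: 50 = 50 + j0
Denominator: (j10) + 1 = 1 + j10
|N| = √(50² + 0²) ≈ 50, ∠N ≈ 0.00°
|D| = √(1² + 10²) ≈ 10.05, ∠D ≈ 84.29°
|H| = 50 / 10.05 ≈ 4.9751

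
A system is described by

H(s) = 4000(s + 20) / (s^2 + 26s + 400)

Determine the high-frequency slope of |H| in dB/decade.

-20 dB/decade

Each pole contributes −20 dB/decade at high frequency; each zero contributes +20 dB/decade.
Net: 1 zero(s) − 2 pole(s) → -20 dB/decade.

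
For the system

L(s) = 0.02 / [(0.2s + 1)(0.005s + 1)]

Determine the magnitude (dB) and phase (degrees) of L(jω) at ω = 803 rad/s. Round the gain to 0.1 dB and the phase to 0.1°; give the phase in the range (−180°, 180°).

At ω = 803 rad/s:
pole (1 + j803·0.2) = 1 + j160.6 → |·| ≈ 160.6, ∠ ≈ 89.64°
pole (1 + j803·0.005) = 1 + j4.015 → |·| ≈ 4.1377, ∠ ≈ 76.01°
|L| = 0.02 · 1 / (160.6 · 4.1377) ≈ 3.0097e-05
Gain = 20 log₁₀(3.0097e-05) ≈ -90.43 dB
∠L = (0°) − (89.64° + 76.01°) = -165.65°

-90.4 dB, -165.7°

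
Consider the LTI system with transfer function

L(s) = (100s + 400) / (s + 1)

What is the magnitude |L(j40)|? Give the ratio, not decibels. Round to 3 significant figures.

100

Substitute s = j40:
Numerator: 100(j40) + 400 = 400 + j4000
Denominator: (j40) + 1 = 1 + j40
|N| = √(400² + 4000²) ≈ 4020, ∠N ≈ 84.29°
|D| = √(1² + 40²) ≈ 40.012, ∠D ≈ 88.57°
|L| = 4020 / 40.012 ≈ 100.47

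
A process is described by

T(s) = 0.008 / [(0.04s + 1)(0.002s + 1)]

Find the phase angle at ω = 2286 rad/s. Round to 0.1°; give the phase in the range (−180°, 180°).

At ω = 2286 rad/s:
pole (1 + j2286·0.04) = 1 + j91.44 → |·| ≈ 91.445, ∠ ≈ 89.37°
pole (1 + j2286·0.002) = 1 + j4.572 → |·| ≈ 4.6801, ∠ ≈ 77.66°
∠T = (0°) − (89.37° + 77.66°) = -167.03°

-167.0°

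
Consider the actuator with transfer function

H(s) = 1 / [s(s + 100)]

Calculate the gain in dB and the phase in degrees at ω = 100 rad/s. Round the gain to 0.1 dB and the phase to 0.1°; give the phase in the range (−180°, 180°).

-83.0 dB, -135.0°

At s = jω = j100:
pole (s+100): 100 + j100 → |·| = √(100²+100²) = √20000 ≈ 141.42, ∠ = arctan(100/100) ≈ 45.00°
pole at origin: |s| = 100, ∠ = 90.00° (in denominator)
|H| = 1 / 14142 ≈ 7.0711e-05
Gain = 20 log₁₀(7.0711e-05) ≈ -83.01 dB
∠H = 0.00° − 135.00° = -135.00°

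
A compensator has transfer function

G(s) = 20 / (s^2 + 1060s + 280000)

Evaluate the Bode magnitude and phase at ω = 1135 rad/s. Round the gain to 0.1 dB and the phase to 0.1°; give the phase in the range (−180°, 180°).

Substitute s = j1135:
Numerator: 20 = 20 + j0
Denominator: (j1135)^2 + 1060(j1135) + 280000 = -1008225 + j1203100
|N| = √(20² + 0²) ≈ 20, ∠N ≈ 0.00°
|D| = √(1008225² + 1203100²) ≈ 1.5697e+06, ∠D ≈ 129.96°
|G| = 20 / 1.5697e+06 ≈ 1.2741e-05
Gain = 20 log₁₀(1.2741e-05) ≈ -97.90 dB
∠G = 0.00° − 129.96° = -129.96°

-97.9 dB, -130.0°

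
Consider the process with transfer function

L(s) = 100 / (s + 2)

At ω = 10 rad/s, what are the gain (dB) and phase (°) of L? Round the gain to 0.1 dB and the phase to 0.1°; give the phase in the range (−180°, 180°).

19.8 dB, -78.7°

At s = jω = j10:
pole (s+2): 2 + j10 → |·| = √(2²+10²) = √104 ≈ 10.198, ∠ = arctan(10/2) ≈ 78.69°
|L| = 100 / 10.198 ≈ 9.8058
Gain = 20 log₁₀(9.8058) ≈ 19.83 dB
∠L = 0.00° − 78.69° = -78.69°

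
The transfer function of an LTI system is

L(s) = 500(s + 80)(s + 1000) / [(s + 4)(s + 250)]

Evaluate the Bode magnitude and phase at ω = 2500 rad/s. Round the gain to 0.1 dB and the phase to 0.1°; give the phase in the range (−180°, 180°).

At s = jω = j2500:
zero (s+80): 80 + j2500 → |·| = √(80²+2500²) = √6256400 ≈ 2501.3, ∠ = arctan(2500/80) ≈ 88.17°
zero (s+1000): 1000 + j2500 → |·| = √(1000²+2500²) = √7250000 ≈ 2692.6, ∠ = arctan(2500/1000) ≈ 68.20°
pole (s+4): 4 + j2500 → |·| = √(4²+2500²) = √6250016 ≈ 2500, ∠ = arctan(2500/4) ≈ 89.91°
pole (s+250): 250 + j2500 → |·| = √(250²+2500²) = √6312500 ≈ 2512.5, ∠ = arctan(2500/250) ≈ 84.29°
|L| = 500 · 6.735e+06 / 6.2812e+06 ≈ 536.12
Gain = 20 log₁₀(536.12) ≈ 54.59 dB
∠L = 156.37° − 174.20° = -17.83°

54.6 dB, -17.8°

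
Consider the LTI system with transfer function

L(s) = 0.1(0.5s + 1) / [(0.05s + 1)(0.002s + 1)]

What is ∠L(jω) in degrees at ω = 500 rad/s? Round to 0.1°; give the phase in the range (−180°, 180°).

At ω = 500 rad/s:
zero (1 + j500·0.5) = 1 + j250 → |·| ≈ 250, ∠ ≈ 89.77°
pole (1 + j500·0.05) = 1 + j25 → |·| ≈ 25.02, ∠ ≈ 87.71°
pole (1 + j500·0.002) = 1 + j1 → |·| ≈ 1.4142, ∠ ≈ 45.00°
∠L = (89.77°) − (87.71° + 45.00°) = -42.94°

-42.9°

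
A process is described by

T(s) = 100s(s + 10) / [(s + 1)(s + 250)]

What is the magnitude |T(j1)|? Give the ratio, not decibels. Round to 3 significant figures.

2.84

At s = jω = j1:
zero (s+10): 10 + j1 → |·| = √(10²+1²) = √101 ≈ 10.05, ∠ = arctan(1/10) ≈ 5.71°
zero at origin: s = j1 → |·| = 1, ∠ = 90.00°
pole (s+1): 1 + j1 → |·| = √(1²+1²) = √2 ≈ 1.4142, ∠ = arctan(1/1) ≈ 45.00°
pole (s+250): 250 + j1 → |·| = √(250²+1²) = √62501 ≈ 250, ∠ = arctan(1/250) ≈ 0.23°
|T| = 100 · 10.05 / 353.55 ≈ 2.8426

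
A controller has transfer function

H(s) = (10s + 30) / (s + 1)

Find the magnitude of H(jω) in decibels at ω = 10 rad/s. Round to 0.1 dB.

20.3 dB

Substitute s = j10:
Numerator: 10(j10) + 30 = 30 + j100
Denominator: (j10) + 1 = 1 + j10
|N| = √(30² + 100²) ≈ 104.4, ∠N ≈ 73.30°
|D| = √(1² + 10²) ≈ 10.05, ∠D ≈ 84.29°
|H| = 104.4 / 10.05 ≈ 10.388
Gain = 20 log₁₀(10.388) ≈ 20.33 dB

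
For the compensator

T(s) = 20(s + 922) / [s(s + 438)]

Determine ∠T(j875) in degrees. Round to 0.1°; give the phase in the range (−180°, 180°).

-109.9°

At s = jω = j875:
zero (s+922): 922 + j875 → |·| = √(922²+875²) = √1615709 ≈ 1271.1, ∠ = arctan(875/922) ≈ 43.50°
pole (s+438): 438 + j875 → |·| = √(438²+875²) = √957469 ≈ 978.5, ∠ = arctan(875/438) ≈ 63.41°
pole at origin: |s| = 875, ∠ = 90.00° (in denominator)
∠T = 43.50° − 153.41° = -109.91°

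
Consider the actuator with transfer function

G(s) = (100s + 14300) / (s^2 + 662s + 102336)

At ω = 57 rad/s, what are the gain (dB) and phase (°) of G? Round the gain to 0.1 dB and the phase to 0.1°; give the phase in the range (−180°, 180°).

Substitute s = j57:
Numerator: 100(j57) + 14300 = 14300 + j5700
Denominator: (j57)^2 + 662(j57) + 102336 = 99087 + j37734
|N| = √(14300² + 5700²) ≈ 15394, ∠N ≈ 21.73°
|D| = √(99087² + 37734²) ≈ 1.0603e+05, ∠D ≈ 20.85°
|G| = 15394 / 1.0603e+05 ≈ 0.14519
Gain = 20 log₁₀(0.14519) ≈ -16.76 dB
∠G = 21.73° − 20.85° = 0.88°

-16.8 dB, 0.9°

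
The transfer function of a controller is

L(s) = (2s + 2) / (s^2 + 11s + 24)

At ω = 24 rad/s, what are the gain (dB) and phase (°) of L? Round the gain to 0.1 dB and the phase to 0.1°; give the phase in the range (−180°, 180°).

Substitute s = j24:
Numerator: 2(j24) + 2 = 2 + j48
Denominator: (j24)^2 + 11(j24) + 24 = -552 + j264
|N| = √(2² + 48²) ≈ 48.042, ∠N ≈ 87.61°
|D| = √(552² + 264²) ≈ 611.88, ∠D ≈ 154.44°
|L| = 48.042 / 611.88 ≈ 0.078515
Gain = 20 log₁₀(0.078515) ≈ -22.10 dB
∠L = 87.61° − 154.44° = -66.83°

-22.1 dB, -66.8°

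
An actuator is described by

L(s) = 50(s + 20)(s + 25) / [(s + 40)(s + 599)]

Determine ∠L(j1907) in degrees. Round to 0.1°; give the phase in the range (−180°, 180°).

At s = jω = j1907:
zero (s+20): 20 + j1907 → |·| = √(20²+1907²) = √3637049 ≈ 1907.1, ∠ = arctan(1907/20) ≈ 89.40°
zero (s+25): 25 + j1907 → |·| = √(25²+1907²) = √3637274 ≈ 1907.2, ∠ = arctan(1907/25) ≈ 89.25°
pole (s+40): 40 + j1907 → |·| = √(40²+1907²) = √3638249 ≈ 1907.4, ∠ = arctan(1907/40) ≈ 88.80°
pole (s+599): 599 + j1907 → |·| = √(599²+1907²) = √3995450 ≈ 1998.9, ∠ = arctan(1907/599) ≈ 72.56°
∠L = 178.65° − 161.36° = 17.29°

17.3°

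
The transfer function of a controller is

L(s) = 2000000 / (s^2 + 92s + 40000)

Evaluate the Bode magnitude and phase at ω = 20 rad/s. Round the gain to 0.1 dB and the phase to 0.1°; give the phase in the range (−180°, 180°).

34.1 dB, -2.7°

At s = jω = j20:
quadratic: (j20)² + 92·j20 + 40000 = 39600 + j1840 → |·| ≈ 39643, ∠ ≈ 2.66°
|L| = 2000000 / 39643 ≈ 50.45
Gain = 20 log₁₀(50.45) ≈ 34.06 dB
∠L = 0.00° − 2.66° = -2.66°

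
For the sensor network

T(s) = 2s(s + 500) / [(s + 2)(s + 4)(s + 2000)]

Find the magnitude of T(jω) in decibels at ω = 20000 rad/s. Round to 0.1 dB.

At s = jω = j20000:
zero (s+500): 500 + j20000 → |·| = √(500²+20000²) = √400250000 ≈ 20006, ∠ = arctan(20000/500) ≈ 88.57°
zero at origin: s = j20000 → |·| = 20000, ∠ = 90.00°
pole (s+2): 2 + j20000 → |·| = √(2²+20000²) = √400000004 ≈ 20000, ∠ = arctan(20000/2) ≈ 89.99°
pole (s+4): 4 + j20000 → |·| = √(4²+20000²) = √400000016 ≈ 20000, ∠ = arctan(20000/4) ≈ 89.99°
pole (s+2000): 2000 + j20000 → |·| = √(2000²+20000²) = √404000000 ≈ 20100, ∠ = arctan(20000/2000) ≈ 84.29°
|T| = 2 · 4.0012e+08 / 8.04e+12 ≈ 9.9532e-05
Gain = 20 log₁₀(9.9532e-05) ≈ -80.04 dB

-80.0 dB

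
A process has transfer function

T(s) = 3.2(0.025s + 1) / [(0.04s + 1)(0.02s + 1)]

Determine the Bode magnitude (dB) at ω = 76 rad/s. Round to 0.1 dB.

1.4 dB

At ω = 76 rad/s:
zero (1 + j76·0.025) = 1 + j1.9 → |·| ≈ 2.1471, ∠ ≈ 62.24°
pole (1 + j76·0.04) = 1 + j3.04 → |·| ≈ 3.2002, ∠ ≈ 71.79°
pole (1 + j76·0.02) = 1 + j1.52 → |·| ≈ 1.8195, ∠ ≈ 56.66°
|T| = 3.2 · 2.1471 / (3.2002 · 1.8195) ≈ 1.18
Gain = 20 log₁₀(1.18) ≈ 1.44 dB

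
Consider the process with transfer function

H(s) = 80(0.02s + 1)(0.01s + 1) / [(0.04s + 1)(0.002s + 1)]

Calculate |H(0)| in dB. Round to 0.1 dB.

38.1 dB

H(0) = 80 · 1 / 1 = 80
20 log₁₀(80) ≈ 38.06 dB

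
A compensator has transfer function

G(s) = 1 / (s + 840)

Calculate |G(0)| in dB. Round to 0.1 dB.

G(0) = 1 / (840) ≈ 0.0011905
20 log₁₀(0.0011905) ≈ -58.49 dB

-58.5 dB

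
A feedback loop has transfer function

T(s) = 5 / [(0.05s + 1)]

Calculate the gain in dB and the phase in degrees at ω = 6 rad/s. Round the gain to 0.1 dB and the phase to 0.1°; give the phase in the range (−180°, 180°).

13.6 dB, -16.7°

At ω = 6 rad/s:
pole (1 + j6·0.05) = 1 + j0.3 → |·| ≈ 1.044, ∠ ≈ 16.70°
|T| = 5 · 1 / (1.044) ≈ 4.7893
Gain = 20 log₁₀(4.7893) ≈ 13.61 dB
∠T = (0°) − (16.70°) = -16.70°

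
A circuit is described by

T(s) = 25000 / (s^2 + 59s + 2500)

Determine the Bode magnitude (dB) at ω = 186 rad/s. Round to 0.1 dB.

At s = jω = j186:
quadratic: (j186)² + 59·j186 + 2500 = -32096 + j10974 → |·| ≈ 33920, ∠ ≈ 161.12°
|T| = 25000 / 33920 ≈ 0.73703
Gain = 20 log₁₀(0.73703) ≈ -2.65 dB

-2.7 dB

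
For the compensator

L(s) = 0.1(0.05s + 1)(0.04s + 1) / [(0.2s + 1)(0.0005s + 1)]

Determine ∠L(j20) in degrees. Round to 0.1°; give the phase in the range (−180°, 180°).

At ω = 20 rad/s:
zero (1 + j20·0.05) = 1 + j1 → |·| ≈ 1.4142, ∠ ≈ 45.00°
zero (1 + j20·0.04) = 1 + j0.8 → |·| ≈ 1.2806, ∠ ≈ 38.66°
pole (1 + j20·0.2) = 1 + j4 → |·| ≈ 4.1231, ∠ ≈ 75.96°
pole (1 + j20·0.0005) = 1 + j0.01 → |·| ≈ 1, ∠ ≈ 0.57°
∠L = (45.00° + 38.66°) − (75.96° + 0.57°) = 7.13°

7.1°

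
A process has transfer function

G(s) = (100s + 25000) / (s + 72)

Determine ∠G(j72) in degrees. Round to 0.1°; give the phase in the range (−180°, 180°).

Substitute s = j72:
Numerator: 100(j72) + 25000 = 25000 + j7200
Denominator: (j72) + 72 = 72 + j72
|N| = √(25000² + 7200²) ≈ 26016, ∠N ≈ 16.07°
|D| = √(72² + 72²) ≈ 101.82, ∠D ≈ 45.00°
∠G = 16.07° − 45.00° = -28.93°

-28.9°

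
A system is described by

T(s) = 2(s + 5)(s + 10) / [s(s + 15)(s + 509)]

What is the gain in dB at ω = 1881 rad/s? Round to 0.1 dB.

-59.8 dB

At s = jω = j1881:
zero (s+5): 5 + j1881 → |·| = √(5²+1881²) = √3538186 ≈ 1881, ∠ = arctan(1881/5) ≈ 89.85°
zero (s+10): 10 + j1881 → |·| = √(10²+1881²) = √3538261 ≈ 1881, ∠ = arctan(1881/10) ≈ 89.70°
pole (s+15): 15 + j1881 → |·| = √(15²+1881²) = √3538386 ≈ 1881.1, ∠ = arctan(1881/15) ≈ 89.54°
pole (s+509): 509 + j1881 → |·| = √(509²+1881²) = √3797242 ≈ 1948.7, ∠ = arctan(1881/509) ≈ 74.86°
pole at origin: |s| = 1881, ∠ = 90.00° (in denominator)
|T| = 2 · 3.5382e+06 / 6.8952e+09 ≈ 0.0010263
Gain = 20 log₁₀(0.0010263) ≈ -59.77 dB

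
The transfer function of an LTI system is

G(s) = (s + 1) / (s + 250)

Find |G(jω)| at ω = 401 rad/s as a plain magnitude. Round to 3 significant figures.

0.849

Substitute s = j401:
Numerator: (j401) + 1 = 1 + j401
Denominator: (j401) + 250 = 250 + j401
|N| = √(1² + 401²) ≈ 401, ∠N ≈ 89.86°
|D| = √(250² + 401²) ≈ 472.55, ∠D ≈ 58.06°
|G| = 401 / 472.55 ≈ 0.84859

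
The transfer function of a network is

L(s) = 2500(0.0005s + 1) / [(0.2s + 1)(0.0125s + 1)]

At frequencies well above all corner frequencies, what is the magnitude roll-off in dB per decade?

-20 dB/decade

Each pole contributes −20 dB/decade at high frequency; each zero contributes +20 dB/decade.
Net: 1 zero(s) − 2 pole(s) → -20 dB/decade.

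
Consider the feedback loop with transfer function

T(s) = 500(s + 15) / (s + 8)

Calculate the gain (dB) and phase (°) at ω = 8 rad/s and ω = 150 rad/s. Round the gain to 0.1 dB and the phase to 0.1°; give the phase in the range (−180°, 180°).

ω = 8: 57.5 dB, -16.9°; ω = 150: 54.0 dB, -2.7°

At s = jω = j8:
zero (s+15): 15 + j8 → |·| = √(15²+8²) = √289 ≈ 17, ∠ = arctan(8/15) ≈ 28.07°
pole (s+8): 8 + j8 → |·| = √(8²+8²) = √128 ≈ 11.314, ∠ = arctan(8/8) ≈ 45.00°
|T| = 500 · 17 / 11.314 ≈ 751.28
Gain = 20 log₁₀(751.28) ≈ 57.52 dB
∠T = 28.07° − 45.00° = -16.93°

At s = jω = j150:
zero (s+15): 15 + j150 → |·| = √(15²+150²) = √22725 ≈ 150.75, ∠ = arctan(150/15) ≈ 84.29°
pole (s+8): 8 + j150 → |·| = √(8²+150²) = √22564 ≈ 150.21, ∠ = arctan(150/8) ≈ 86.95°
|T| = 500 · 150.75 / 150.21 ≈ 501.8
Gain = 20 log₁₀(501.8) ≈ 54.01 dB
∠T = 84.29° − 86.95° = -2.66°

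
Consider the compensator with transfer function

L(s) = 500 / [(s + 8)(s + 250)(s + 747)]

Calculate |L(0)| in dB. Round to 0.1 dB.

L(0) = 500 / (8·250·747) ≈ 0.00033467
20 log₁₀(0.00033467) ≈ -69.51 dB

-69.5 dB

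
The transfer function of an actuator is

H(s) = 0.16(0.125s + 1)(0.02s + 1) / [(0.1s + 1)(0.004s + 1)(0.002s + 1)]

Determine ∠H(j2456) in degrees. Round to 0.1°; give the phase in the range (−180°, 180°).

At ω = 2456 rad/s:
zero (1 + j2456·0.125) = 1 + j307 → |·| ≈ 307, ∠ ≈ 89.81°
zero (1 + j2456·0.02) = 1 + j49.12 → |·| ≈ 49.13, ∠ ≈ 88.83°
pole (1 + j2456·0.1) = 1 + j245.6 → |·| ≈ 245.6, ∠ ≈ 89.77°
pole (1 + j2456·0.004) = 1 + j9.824 → |·| ≈ 9.8748, ∠ ≈ 84.19°
pole (1 + j2456·0.002) = 1 + j4.912 → |·| ≈ 5.0128, ∠ ≈ 78.49°
∠H = (89.81° + 88.83°) − (89.77° + 84.19° + 78.49°) = -73.81°

-73.8°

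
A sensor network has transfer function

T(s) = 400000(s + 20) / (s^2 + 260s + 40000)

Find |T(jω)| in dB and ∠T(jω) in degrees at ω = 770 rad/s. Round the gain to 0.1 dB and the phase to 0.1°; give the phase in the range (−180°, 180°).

54.4 dB, -71.6°

At s = jω = j770:
zero (s+20): 20 + j770 → |·| = √(20²+770²) = √593300 ≈ 770.26, ∠ = arctan(770/20) ≈ 88.51°
quadratic: (j770)² + 260·j770 + 40000 = -552900 + j200200 → |·| ≈ 5.8803e+05, ∠ ≈ 160.10°
|T| = 400000 · 770.26 / 5.8803e+05 ≈ 523.96
Gain = 20 log₁₀(523.96) ≈ 54.39 dB
∠T = 88.51° − 160.10° = -71.59°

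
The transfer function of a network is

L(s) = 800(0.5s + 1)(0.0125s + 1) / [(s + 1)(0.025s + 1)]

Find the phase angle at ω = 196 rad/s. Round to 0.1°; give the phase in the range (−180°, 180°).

-11.0°

At ω = 196 rad/s:
zero (1 + j196·0.5) = 1 + j98 → |·| ≈ 98.005, ∠ ≈ 89.42°
zero (1 + j196·0.0125) = 1 + j2.45 → |·| ≈ 2.6462, ∠ ≈ 67.80°
pole (1 + j196·1) = 1 + j196 → |·| ≈ 196, ∠ ≈ 89.71°
pole (1 + j196·0.025) = 1 + j4.9 → |·| ≈ 5.001, ∠ ≈ 78.47°
∠L = (89.42° + 67.80°) − (89.71° + 78.47°) = -10.96°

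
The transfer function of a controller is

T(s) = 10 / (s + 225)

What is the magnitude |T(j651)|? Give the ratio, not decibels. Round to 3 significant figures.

0.0145

Substitute s = j651:
Numerator: 10 = 10 + j0
Denominator: (j651) + 225 = 225 + j651
|N| = √(10² + 0²) ≈ 10, ∠N ≈ 0.00°
|D| = √(225² + 651²) ≈ 688.79, ∠D ≈ 70.93°
|T| = 10 / 688.79 ≈ 0.014518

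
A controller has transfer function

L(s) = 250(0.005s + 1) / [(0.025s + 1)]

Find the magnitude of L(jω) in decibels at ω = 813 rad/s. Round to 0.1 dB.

34.2 dB

At ω = 813 rad/s:
zero (1 + j813·0.005) = 1 + j4.065 → |·| ≈ 4.1862, ∠ ≈ 76.18°
pole (1 + j813·0.025) = 1 + j20.325 → |·| ≈ 20.35, ∠ ≈ 87.18°
|L| = 250 · 4.1862 / (20.35) ≈ 51.428
Gain = 20 log₁₀(51.428) ≈ 34.22 dB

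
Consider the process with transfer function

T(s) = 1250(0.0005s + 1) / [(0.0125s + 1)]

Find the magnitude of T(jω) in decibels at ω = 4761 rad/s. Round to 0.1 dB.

34.7 dB

At ω = 4761 rad/s:
zero (1 + j4761·0.0005) = 1 + j2.3805 → |·| ≈ 2.582, ∠ ≈ 67.21°
pole (1 + j4761·0.0125) = 1 + j59.5125 → |·| ≈ 59.521, ∠ ≈ 89.04°
|T| = 1250 · 2.582 / (59.521) ≈ 54.225
Gain = 20 log₁₀(54.225) ≈ 34.68 dB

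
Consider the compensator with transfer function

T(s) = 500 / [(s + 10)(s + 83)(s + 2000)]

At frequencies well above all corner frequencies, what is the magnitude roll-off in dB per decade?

-60 dB/decade

Each pole contributes −20 dB/decade at high frequency; each zero contributes +20 dB/decade.
Net: 0 zero(s) − 3 pole(s) → -60 dB/decade.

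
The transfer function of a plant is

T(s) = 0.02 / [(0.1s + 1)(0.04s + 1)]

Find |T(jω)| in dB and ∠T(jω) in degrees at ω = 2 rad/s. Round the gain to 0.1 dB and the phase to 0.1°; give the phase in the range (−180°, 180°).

-34.2 dB, -15.9°

At ω = 2 rad/s:
pole (1 + j2·0.1) = 1 + j0.2 → |·| ≈ 1.0198, ∠ ≈ 11.31°
pole (1 + j2·0.04) = 1 + j0.08 → |·| ≈ 1.0032, ∠ ≈ 4.57°
|T| = 0.02 · 1 / (1.0198 · 1.0032) ≈ 0.019549
Gain = 20 log₁₀(0.019549) ≈ -34.18 dB
∠T = (0°) − (11.31° + 4.57°) = -15.88°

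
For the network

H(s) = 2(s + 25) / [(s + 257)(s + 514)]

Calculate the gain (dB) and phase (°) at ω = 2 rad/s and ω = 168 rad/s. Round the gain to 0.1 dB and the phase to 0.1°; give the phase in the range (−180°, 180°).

At s = jω = j2:
zero (s+25): 25 + j2 → |·| = √(25²+2²) = √629 ≈ 25.08, ∠ = arctan(2/25) ≈ 4.57°
pole (s+257): 257 + j2 → |·| = √(257²+2²) = √66053 ≈ 257.01, ∠ = arctan(2/257) ≈ 0.45°
pole (s+514): 514 + j2 → |·| = √(514²+2²) = √264200 ≈ 514, ∠ = arctan(2/514) ≈ 0.22°
|H| = 2 · 25.08 / 1.321e+05 ≈ 0.00037971
Gain = 20 log₁₀(0.00037971) ≈ -68.41 dB
∠H = 4.57° − 0.67° = 3.90°

At s = jω = j168:
zero (s+25): 25 + j168 → |·| = √(25²+168²) = √28849 ≈ 169.85, ∠ = arctan(168/25) ≈ 81.54°
pole (s+257): 257 + j168 → |·| = √(257²+168²) = √94273 ≈ 307.04, ∠ = arctan(168/257) ≈ 33.17°
pole (s+514): 514 + j168 → |·| = √(514²+168²) = √292420 ≈ 540.76, ∠ = arctan(168/514) ≈ 18.10°
|H| = 2 · 169.85 / 1.6603e+05 ≈ 0.002046
Gain = 20 log₁₀(0.002046) ≈ -53.78 dB
∠H = 81.54° − 51.27° = 30.27°

ω = 2: -68.4 dB, 3.9°; ω = 168: -53.8 dB, 30.3°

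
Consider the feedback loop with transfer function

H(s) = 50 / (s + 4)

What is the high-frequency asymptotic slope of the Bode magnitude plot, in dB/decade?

-20 dB/decade

Each pole contributes −20 dB/decade at high frequency; each zero contributes +20 dB/decade.
Net: 0 zero(s) − 1 pole(s) → -20 dB/decade.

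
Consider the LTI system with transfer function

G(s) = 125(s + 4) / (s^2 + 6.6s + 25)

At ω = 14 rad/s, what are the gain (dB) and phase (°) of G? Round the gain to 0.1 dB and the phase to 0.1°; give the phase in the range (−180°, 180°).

19.4 dB, -77.6°

At s = jω = j14:
zero (s+4): 4 + j14 → |·| = √(4²+14²) = √212 ≈ 14.56, ∠ = arctan(14/4) ≈ 74.05°
quadratic: (j14)² + 6.6·j14 + 25 = -171 + j92.4 → |·| ≈ 194.37, ∠ ≈ 151.62°
|G| = 125 · 14.56 / 194.37 ≈ 9.3636
Gain = 20 log₁₀(9.3636) ≈ 19.43 dB
∠G = 74.05° − 151.62° = -77.57°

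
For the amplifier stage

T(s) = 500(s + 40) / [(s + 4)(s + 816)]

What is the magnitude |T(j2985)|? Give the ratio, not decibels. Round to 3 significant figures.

At s = jω = j2985:
zero (s+40): 40 + j2985 → |·| = √(40²+2985²) = √8911825 ≈ 2985.3, ∠ = arctan(2985/40) ≈ 89.23°
pole (s+4): 4 + j2985 → |·| = √(4²+2985²) = √8910241 ≈ 2985, ∠ = arctan(2985/4) ≈ 89.92°
pole (s+816): 816 + j2985 → |·| = √(816²+2985²) = √9576081 ≈ 3094.5, ∠ = arctan(2985/816) ≈ 74.71°
|T| = 500 · 2985.3 / 9.2371e+06 ≈ 0.16159

0.162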